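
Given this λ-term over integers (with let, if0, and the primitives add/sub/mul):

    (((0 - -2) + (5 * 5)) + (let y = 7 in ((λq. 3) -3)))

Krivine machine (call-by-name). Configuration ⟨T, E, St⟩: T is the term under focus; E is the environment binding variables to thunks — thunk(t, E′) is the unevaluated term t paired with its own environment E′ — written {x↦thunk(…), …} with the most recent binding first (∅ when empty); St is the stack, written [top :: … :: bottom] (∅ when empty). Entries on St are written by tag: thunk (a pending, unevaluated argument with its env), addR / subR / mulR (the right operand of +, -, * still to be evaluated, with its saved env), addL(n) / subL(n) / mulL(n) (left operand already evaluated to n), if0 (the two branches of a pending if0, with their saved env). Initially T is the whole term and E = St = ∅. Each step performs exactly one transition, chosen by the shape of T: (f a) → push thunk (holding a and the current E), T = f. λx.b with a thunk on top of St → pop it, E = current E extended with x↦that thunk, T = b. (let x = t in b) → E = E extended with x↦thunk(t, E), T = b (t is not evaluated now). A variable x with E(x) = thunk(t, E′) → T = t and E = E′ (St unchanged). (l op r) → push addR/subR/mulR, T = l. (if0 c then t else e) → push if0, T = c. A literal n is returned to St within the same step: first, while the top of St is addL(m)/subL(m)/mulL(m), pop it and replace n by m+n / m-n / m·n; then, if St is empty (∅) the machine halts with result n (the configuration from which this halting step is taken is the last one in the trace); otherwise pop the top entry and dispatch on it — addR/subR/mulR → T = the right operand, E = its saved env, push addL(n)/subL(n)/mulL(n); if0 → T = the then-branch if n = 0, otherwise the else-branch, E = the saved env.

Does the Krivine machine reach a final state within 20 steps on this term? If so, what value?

Answer: 30

Derivation:
step 0: <T=(((0 - -2) + (5 * 5)) + (let y = 7 in ((λq. 3) -3))), E=∅, St=∅>
step 1: <T=((0 - -2) + (5 * 5)), E=∅, St=[addR]>
step 2: <T=(0 - -2), E=∅, St=[addR :: addR]>
step 3: <T=0, E=∅, St=[subR :: addR :: addR]>
step 4: <T=-2, E=∅, St=[subL(0) :: addR :: addR]>
step 5: <T=(5 * 5), E=∅, St=[addL(2) :: addR]>
step 6: <T=5, E=∅, St=[mulR :: addL(2) :: addR]>
step 7: <T=5, E=∅, St=[mulL(5) :: addL(2) :: addR]>
step 8: <T=(let y = 7 in ((λq. 3) -3)), E=∅, St=[addL(27)]>
step 9: <T=((λq. 3) -3), E={y↦thunk(7, ∅)}, St=[addL(27)]>
step 10: <T=(λq. 3), E={y↦thunk(7, ∅)}, St=[thunk :: addL(27)]>
step 11: <T=3, E={q↦thunk(-3, {y↦thunk(7, ∅)}), y↦thunk(7, ∅)}, St=[addL(27)]>
→ final value 30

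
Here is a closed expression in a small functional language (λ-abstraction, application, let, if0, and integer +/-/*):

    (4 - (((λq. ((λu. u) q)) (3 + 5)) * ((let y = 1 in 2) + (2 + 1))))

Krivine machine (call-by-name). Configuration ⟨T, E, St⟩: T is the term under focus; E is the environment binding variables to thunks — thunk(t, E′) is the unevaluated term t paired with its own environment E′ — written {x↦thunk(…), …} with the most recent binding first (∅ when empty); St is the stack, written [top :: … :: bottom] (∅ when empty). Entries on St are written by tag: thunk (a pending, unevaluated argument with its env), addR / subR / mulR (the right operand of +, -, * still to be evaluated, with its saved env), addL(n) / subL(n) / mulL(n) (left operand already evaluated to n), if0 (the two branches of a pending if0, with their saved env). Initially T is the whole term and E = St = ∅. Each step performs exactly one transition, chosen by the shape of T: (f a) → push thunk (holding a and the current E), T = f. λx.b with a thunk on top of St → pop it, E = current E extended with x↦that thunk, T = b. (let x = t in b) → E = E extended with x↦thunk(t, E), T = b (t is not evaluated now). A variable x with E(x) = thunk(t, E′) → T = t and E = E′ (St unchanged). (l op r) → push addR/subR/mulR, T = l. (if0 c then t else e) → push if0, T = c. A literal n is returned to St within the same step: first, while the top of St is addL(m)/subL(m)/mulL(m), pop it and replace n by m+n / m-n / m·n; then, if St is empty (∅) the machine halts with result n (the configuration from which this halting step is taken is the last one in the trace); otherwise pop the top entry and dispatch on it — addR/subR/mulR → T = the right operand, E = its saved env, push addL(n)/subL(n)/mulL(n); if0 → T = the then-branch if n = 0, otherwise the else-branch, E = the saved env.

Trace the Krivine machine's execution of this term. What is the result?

Answer: -36

Machine steps:
0. <T=(4 - (((λq. ((λu. u) q)) (3 + 5)) * ((let y = 1 in 2) + (2 + 1)))), E=∅, St=∅>
1. <T=4, E=∅, St=[subR]>
2. <T=(((λq. ((λu. u) q)) (3 + 5)) * ((let y = 1 in 2) + (2 + 1))), E=∅, St=[subL(4)]>
3. <T=((λq. ((λu. u) q)) (3 + 5)), E=∅, St=[mulR :: subL(4)]>
4. <T=(λq. ((λu. u) q)), E=∅, St=[thunk :: mulR :: subL(4)]>
5. <T=((λu. u) q), E={q↦thunk((3 + 5), ∅)}, St=[mulR :: subL(4)]>
6. <T=(λu. u), E={q↦thunk((3 + 5), ∅)}, St=[thunk :: mulR :: subL(4)]>
7. <T=u, E={u↦thunk(q, {q↦thunk((3 + 5), ∅)}), q↦thunk((3 + 5), ∅)}, St=[mulR :: subL(4)]>
8. <T=q, E={q↦thunk((3 + 5), ∅)}, St=[mulR :: subL(4)]>
9. <T=(3 + 5), E=∅, St=[mulR :: subL(4)]>
10. <T=3, E=∅, St=[addR :: mulR :: subL(4)]>
11. <T=5, E=∅, St=[addL(3) :: mulR :: subL(4)]>
12. <T=((let y = 1 in 2) + (2 + 1)), E=∅, St=[mulL(8) :: subL(4)]>
13. <T=(let y = 1 in 2), E=∅, St=[addR :: mulL(8) :: subL(4)]>
14. <T=2, E={y↦thunk(1, ∅)}, St=[addR :: mulL(8) :: subL(4)]>
15. <T=(2 + 1), E=∅, St=[addL(2) :: mulL(8) :: subL(4)]>
16. <T=2, E=∅, St=[addR :: addL(2) :: mulL(8) :: subL(4)]>
17. <T=1, E=∅, St=[addL(2) :: addL(2) :: mulL(8) :: subL(4)]>
→ final value -36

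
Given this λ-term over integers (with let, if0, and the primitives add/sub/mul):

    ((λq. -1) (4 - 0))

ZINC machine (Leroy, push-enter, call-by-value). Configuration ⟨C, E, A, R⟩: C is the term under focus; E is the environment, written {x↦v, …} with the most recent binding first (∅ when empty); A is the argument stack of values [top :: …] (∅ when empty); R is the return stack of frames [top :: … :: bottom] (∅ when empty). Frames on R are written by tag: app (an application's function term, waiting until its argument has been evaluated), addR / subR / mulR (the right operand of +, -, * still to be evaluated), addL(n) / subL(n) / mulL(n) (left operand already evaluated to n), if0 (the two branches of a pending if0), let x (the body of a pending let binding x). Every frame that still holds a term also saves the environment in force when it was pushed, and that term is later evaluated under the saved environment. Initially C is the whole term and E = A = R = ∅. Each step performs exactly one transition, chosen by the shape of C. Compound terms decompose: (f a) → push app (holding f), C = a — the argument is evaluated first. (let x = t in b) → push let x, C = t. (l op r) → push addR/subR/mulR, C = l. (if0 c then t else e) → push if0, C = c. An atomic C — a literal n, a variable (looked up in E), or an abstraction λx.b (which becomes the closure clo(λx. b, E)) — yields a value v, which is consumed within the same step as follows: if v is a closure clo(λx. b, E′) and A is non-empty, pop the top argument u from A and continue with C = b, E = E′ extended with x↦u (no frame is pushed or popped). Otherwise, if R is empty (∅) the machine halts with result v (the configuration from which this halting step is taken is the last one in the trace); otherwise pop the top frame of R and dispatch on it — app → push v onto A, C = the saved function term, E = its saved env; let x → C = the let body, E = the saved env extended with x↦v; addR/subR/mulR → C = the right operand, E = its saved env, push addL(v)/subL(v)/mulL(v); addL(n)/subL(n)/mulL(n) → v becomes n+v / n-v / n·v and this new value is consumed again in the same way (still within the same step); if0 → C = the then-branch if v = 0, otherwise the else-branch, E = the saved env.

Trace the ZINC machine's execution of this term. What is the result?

[0] [C=((λq. -1) (4 - 0)) | E=∅ | A=∅ | R=∅]
[1] [C=(4 - 0) | E=∅ | A=∅ | R=[app]]
[2] [C=4 | E=∅ | A=∅ | R=[subR :: app]]
[3] [C=0 | E=∅ | A=∅ | R=[subL(4) :: app]]
[4] [C=(λq. -1) | E=∅ | A=[4] | R=∅]
[5] [C=-1 | E={q↦4} | A=∅ | R=∅]
→ final value -1

Answer: -1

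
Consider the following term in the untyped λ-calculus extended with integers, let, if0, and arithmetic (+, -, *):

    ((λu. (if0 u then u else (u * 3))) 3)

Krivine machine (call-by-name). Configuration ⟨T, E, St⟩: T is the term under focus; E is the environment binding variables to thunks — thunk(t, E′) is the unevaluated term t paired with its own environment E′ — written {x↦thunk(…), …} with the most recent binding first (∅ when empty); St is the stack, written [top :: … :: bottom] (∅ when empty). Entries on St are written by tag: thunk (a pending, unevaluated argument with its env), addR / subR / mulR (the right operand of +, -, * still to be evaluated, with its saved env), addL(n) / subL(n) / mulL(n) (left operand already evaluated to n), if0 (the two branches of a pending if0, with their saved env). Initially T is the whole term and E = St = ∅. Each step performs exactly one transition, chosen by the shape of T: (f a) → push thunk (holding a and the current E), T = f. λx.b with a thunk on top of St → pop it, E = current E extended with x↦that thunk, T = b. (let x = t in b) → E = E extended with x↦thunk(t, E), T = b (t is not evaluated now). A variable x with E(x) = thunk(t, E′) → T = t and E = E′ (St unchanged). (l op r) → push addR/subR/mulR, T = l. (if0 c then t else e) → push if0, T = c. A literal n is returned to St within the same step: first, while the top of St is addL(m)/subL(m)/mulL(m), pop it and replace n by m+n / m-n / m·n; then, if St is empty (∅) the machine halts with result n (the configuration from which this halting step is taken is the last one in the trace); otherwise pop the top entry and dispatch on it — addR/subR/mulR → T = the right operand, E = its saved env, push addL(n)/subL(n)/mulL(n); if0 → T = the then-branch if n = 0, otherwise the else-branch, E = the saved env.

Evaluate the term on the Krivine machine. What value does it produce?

Answer: 9

Derivation:
step 0: [T=((λu. (if0 u then u else (u * 3))) 3) | E=∅ | St=∅]
step 1: [T=(λu. (if0 u then u else (u * 3))) | E=∅ | St=[thunk]]
step 2: [T=(if0 u then u else (u * 3)) | E={u↦thunk(3, ∅)} | St=∅]
step 3: [T=u | E={u↦thunk(3, ∅)} | St=[if0]]
step 4: [T=3 | E=∅ | St=[if0]]
step 5: [T=(u * 3) | E={u↦thunk(3, ∅)} | St=∅]
step 6: [T=u | E={u↦thunk(3, ∅)} | St=[mulR]]
step 7: [T=3 | E=∅ | St=[mulR]]
step 8: [T=3 | E={u↦thunk(3, ∅)} | St=[mulL(3)]]
→ final value 9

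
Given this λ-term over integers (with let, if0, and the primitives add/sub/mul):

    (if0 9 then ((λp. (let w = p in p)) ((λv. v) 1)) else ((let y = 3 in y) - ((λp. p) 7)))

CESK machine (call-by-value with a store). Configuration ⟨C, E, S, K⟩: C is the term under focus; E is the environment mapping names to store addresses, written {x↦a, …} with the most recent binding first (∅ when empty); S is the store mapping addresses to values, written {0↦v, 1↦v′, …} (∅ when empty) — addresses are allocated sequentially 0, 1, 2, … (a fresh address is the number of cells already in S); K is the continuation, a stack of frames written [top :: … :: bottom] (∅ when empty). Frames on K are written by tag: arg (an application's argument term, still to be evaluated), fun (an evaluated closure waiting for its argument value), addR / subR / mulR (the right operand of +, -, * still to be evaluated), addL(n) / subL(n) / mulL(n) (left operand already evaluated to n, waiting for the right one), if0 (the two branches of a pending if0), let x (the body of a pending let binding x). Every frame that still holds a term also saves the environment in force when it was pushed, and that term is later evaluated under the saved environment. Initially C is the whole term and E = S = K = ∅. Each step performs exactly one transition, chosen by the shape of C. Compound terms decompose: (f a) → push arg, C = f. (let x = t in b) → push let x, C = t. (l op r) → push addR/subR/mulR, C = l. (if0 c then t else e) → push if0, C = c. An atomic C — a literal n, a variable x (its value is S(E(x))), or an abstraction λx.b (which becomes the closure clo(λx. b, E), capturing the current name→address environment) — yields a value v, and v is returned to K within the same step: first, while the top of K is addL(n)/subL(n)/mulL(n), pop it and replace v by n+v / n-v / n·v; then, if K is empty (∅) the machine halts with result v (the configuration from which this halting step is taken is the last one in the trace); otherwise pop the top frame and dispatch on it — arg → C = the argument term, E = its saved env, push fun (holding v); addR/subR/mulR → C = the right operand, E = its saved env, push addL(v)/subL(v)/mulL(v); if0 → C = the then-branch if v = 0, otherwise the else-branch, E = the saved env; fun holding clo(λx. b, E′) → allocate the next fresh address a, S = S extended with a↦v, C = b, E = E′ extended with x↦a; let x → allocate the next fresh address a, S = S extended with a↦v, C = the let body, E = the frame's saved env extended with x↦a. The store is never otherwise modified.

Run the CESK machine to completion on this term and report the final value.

step 0: ⟨C=(if0 9 then ((λp. (let w = p in p)) ((λv. v) 1)) else ((let y = 3 in y) - ((λp. p) 7))); E=∅; S=∅; K=∅⟩
step 1: ⟨C=9; E=∅; S=∅; K=[if0]⟩
step 2: ⟨C=((let y = 3 in y) - ((λp. p) 7)); E=∅; S=∅; K=∅⟩
step 3: ⟨C=(let y = 3 in y); E=∅; S=∅; K=[subR]⟩
step 4: ⟨C=3; E=∅; S=∅; K=[let y :: subR]⟩
step 5: ⟨C=y; E={y↦0}; S={0↦3}; K=[subR]⟩
step 6: ⟨C=((λp. p) 7); E=∅; S={0↦3}; K=[subL(3)]⟩
step 7: ⟨C=(λp. p); E=∅; S={0↦3}; K=[arg :: subL(3)]⟩
step 8: ⟨C=7; E=∅; S={0↦3}; K=[fun :: subL(3)]⟩
step 9: ⟨C=p; E={p↦1}; S={0↦3, 1↦7}; K=[subL(3)]⟩
→ final value -4

Answer: -4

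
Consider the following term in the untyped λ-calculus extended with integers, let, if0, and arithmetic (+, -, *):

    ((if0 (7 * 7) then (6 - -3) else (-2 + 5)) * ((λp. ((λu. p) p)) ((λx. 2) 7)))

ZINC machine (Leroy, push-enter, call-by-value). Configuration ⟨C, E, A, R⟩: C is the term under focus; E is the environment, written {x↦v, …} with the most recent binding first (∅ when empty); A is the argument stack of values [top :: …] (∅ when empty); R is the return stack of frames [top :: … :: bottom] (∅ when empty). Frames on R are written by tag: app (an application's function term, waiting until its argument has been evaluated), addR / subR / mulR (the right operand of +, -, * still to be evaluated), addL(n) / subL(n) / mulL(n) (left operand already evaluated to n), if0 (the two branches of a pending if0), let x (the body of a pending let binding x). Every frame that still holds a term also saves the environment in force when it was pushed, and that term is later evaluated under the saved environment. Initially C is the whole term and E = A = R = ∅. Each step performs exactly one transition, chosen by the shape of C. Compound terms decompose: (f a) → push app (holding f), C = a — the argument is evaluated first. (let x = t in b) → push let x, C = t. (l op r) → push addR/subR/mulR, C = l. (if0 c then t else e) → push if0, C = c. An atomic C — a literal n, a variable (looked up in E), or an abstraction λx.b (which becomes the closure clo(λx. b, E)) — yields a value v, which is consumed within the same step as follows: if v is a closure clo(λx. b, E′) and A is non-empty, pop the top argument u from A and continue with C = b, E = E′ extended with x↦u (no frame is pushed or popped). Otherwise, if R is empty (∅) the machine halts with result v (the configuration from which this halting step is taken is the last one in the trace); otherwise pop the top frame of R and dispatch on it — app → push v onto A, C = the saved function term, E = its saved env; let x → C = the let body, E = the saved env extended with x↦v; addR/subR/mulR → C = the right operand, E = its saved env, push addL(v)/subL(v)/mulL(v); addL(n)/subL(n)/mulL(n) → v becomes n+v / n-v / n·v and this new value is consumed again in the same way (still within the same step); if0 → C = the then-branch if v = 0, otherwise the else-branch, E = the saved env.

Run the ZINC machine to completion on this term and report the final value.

t=0: [C=((if0 (7 * 7) then (6 - -3) else (-2 + 5)) * ((λp. ((λu. p) p)) ((λx. 2) 7))) | E=∅ | A=∅ | R=∅]
t=1: [C=(if0 (7 * 7) then (6 - -3) else (-2 + 5)) | E=∅ | A=∅ | R=[mulR]]
t=2: [C=(7 * 7) | E=∅ | A=∅ | R=[if0 :: mulR]]
t=3: [C=7 | E=∅ | A=∅ | R=[mulR :: if0 :: mulR]]
t=4: [C=7 | E=∅ | A=∅ | R=[mulL(7) :: if0 :: mulR]]
t=5: [C=(-2 + 5) | E=∅ | A=∅ | R=[mulR]]
t=6: [C=-2 | E=∅ | A=∅ | R=[addR :: mulR]]
t=7: [C=5 | E=∅ | A=∅ | R=[addL(-2) :: mulR]]
t=8: [C=((λp. ((λu. p) p)) ((λx. 2) 7)) | E=∅ | A=∅ | R=[mulL(3)]]
t=9: [C=((λx. 2) 7) | E=∅ | A=∅ | R=[app :: mulL(3)]]
t=10: [C=7 | E=∅ | A=∅ | R=[app :: app :: mulL(3)]]
t=11: [C=(λx. 2) | E=∅ | A=[7] | R=[app :: mulL(3)]]
t=12: [C=2 | E={x↦7} | A=∅ | R=[app :: mulL(3)]]
t=13: [C=(λp. ((λu. p) p)) | E=∅ | A=[2] | R=[mulL(3)]]
t=14: [C=((λu. p) p) | E={p↦2} | A=∅ | R=[mulL(3)]]
t=15: [C=p | E={p↦2} | A=∅ | R=[app :: mulL(3)]]
t=16: [C=(λu. p) | E={p↦2} | A=[2] | R=[mulL(3)]]
t=17: [C=p | E={u↦2, p↦2} | A=∅ | R=[mulL(3)]]
→ final value 6

Answer: 6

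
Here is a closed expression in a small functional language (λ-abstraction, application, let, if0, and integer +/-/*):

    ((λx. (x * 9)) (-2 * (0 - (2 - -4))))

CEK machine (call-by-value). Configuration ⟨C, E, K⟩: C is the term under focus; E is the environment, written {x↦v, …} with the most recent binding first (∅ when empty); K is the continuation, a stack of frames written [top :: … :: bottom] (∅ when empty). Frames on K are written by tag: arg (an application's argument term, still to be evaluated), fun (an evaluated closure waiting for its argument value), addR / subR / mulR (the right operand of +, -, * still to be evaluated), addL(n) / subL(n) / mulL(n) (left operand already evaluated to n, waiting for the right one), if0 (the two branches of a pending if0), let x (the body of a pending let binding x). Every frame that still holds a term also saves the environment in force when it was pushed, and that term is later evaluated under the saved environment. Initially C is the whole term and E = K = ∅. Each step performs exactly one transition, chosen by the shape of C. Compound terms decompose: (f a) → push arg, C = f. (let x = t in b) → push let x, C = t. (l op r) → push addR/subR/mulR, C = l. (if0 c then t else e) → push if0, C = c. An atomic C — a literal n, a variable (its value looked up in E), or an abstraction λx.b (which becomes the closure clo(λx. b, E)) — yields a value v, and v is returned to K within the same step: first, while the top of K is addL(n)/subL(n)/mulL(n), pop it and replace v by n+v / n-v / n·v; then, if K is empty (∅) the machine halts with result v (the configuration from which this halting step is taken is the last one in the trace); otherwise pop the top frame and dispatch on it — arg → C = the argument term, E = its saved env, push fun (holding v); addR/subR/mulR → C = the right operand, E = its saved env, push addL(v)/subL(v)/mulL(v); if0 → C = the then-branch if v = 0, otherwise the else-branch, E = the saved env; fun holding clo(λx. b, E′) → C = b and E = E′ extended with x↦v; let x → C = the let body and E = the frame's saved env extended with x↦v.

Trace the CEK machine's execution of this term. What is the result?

t=0: <C=((λx. (x * 9)) (-2 * (0 - (2 - -4)))), E=∅, K=∅>
t=1: <C=(λx. (x * 9)), E=∅, K=[arg]>
t=2: <C=(-2 * (0 - (2 - -4))), E=∅, K=[fun]>
t=3: <C=-2, E=∅, K=[mulR :: fun]>
t=4: <C=(0 - (2 - -4)), E=∅, K=[mulL(-2) :: fun]>
t=5: <C=0, E=∅, K=[subR :: mulL(-2) :: fun]>
t=6: <C=(2 - -4), E=∅, K=[subL(0) :: mulL(-2) :: fun]>
t=7: <C=2, E=∅, K=[subR :: subL(0) :: mulL(-2) :: fun]>
t=8: <C=-4, E=∅, K=[subL(2) :: subL(0) :: mulL(-2) :: fun]>
t=9: <C=(x * 9), E={x↦12}, K=∅>
t=10: <C=x, E={x↦12}, K=[mulR]>
t=11: <C=9, E={x↦12}, K=[mulL(12)]>
→ final value 108

Answer: 108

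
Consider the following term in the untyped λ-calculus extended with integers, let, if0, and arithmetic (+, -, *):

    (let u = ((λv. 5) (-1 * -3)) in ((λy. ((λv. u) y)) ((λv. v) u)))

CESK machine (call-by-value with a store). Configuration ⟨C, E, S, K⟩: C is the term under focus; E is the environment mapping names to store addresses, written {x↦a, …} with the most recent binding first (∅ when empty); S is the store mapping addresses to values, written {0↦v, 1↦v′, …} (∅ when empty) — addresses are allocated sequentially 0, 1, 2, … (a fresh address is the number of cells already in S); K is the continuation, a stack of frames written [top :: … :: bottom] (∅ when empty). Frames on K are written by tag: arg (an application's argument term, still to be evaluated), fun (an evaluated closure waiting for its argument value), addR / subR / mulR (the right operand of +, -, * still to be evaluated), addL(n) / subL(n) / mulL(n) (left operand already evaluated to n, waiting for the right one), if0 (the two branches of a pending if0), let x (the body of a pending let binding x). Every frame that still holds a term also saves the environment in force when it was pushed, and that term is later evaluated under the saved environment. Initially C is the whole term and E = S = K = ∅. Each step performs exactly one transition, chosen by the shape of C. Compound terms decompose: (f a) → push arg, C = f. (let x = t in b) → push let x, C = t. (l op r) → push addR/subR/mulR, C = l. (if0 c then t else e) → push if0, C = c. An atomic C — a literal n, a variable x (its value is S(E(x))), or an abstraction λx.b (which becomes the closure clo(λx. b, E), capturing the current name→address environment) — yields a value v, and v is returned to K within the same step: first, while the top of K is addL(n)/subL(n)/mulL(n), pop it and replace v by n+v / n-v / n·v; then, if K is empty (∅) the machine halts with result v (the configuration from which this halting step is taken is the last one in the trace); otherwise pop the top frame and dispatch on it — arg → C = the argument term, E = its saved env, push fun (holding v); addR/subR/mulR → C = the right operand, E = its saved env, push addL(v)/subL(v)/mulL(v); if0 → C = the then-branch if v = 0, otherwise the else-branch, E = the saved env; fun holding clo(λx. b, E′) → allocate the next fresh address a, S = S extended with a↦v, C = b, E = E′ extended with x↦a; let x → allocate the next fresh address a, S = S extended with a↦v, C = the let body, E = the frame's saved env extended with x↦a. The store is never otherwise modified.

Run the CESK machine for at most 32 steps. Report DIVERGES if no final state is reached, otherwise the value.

Answer: 5

Derivation:
[0] <C=(let u = ((λv. 5) (-1 * -3)) in ((λy. ((λv. u) y)) ((λv. v) u))), E=∅, S=∅, K=∅>
[1] <C=((λv. 5) (-1 * -3)), E=∅, S=∅, K=[let u]>
[2] <C=(λv. 5), E=∅, S=∅, K=[arg :: let u]>
[3] <C=(-1 * -3), E=∅, S=∅, K=[fun :: let u]>
[4] <C=-1, E=∅, S=∅, K=[mulR :: fun :: let u]>
[5] <C=-3, E=∅, S=∅, K=[mulL(-1) :: fun :: let u]>
[6] <C=5, E={v↦0}, S={0↦3}, K=[let u]>
[7] <C=((λy. ((λv. u) y)) ((λv. v) u)), E={u↦1}, S={0↦3, 1↦5}, K=∅>
[8] <C=(λy. ((λv. u) y)), E={u↦1}, S={0↦3, 1↦5}, K=[arg]>
[9] <C=((λv. v) u), E={u↦1}, S={0↦3, 1↦5}, K=[fun]>
[10] <C=(λv. v), E={u↦1}, S={0↦3, 1↦5}, K=[arg :: fun]>
[11] <C=u, E={u↦1}, S={0↦3, 1↦5}, K=[fun :: fun]>
[12] <C=v, E={v↦2, u↦1}, S={0↦3, 1↦5, 2↦5}, K=[fun]>
[13] <C=((λv. u) y), E={y↦3, u↦1}, S={0↦3, 1↦5, 2↦5, 3↦5}, K=∅>
[14] <C=(λv. u), E={y↦3, u↦1}, S={0↦3, 1↦5, 2↦5, 3↦5}, K=[arg]>
[15] <C=y, E={y↦3, u↦1}, S={0↦3, 1↦5, 2↦5, 3↦5}, K=[fun]>
[16] <C=u, E={v↦4, y↦3, u↦1}, S={0↦3, 1↦5, 2↦5, 3↦5, 4↦5}, K=∅>
→ final value 5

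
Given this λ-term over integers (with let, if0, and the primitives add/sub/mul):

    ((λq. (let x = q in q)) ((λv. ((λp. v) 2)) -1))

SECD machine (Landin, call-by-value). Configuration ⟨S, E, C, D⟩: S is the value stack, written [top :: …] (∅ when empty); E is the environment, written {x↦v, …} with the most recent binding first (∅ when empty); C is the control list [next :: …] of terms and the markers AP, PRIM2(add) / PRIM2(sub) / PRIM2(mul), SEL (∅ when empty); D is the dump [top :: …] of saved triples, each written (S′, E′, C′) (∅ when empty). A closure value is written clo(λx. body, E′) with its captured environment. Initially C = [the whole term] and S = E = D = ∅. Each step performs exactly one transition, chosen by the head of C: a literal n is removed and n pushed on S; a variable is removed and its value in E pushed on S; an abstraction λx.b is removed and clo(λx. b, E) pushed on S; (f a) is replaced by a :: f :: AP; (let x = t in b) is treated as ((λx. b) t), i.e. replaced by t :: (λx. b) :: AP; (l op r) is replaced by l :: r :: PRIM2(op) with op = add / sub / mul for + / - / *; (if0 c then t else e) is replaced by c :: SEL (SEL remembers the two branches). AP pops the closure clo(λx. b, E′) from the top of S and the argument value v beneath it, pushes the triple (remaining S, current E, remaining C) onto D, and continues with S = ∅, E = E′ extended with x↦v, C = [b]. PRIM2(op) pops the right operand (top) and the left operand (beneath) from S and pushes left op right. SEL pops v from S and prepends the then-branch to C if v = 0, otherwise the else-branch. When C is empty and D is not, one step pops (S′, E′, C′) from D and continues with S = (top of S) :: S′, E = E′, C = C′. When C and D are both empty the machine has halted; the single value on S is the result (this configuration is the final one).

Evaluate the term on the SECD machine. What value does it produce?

0. <S=∅, E=∅, C=[((λq. (let x = q in q)) ((λv. ((λp. v) 2)) -1))], D=∅>
1. <S=∅, E=∅, C=[((λv. ((λp. v) 2)) -1) :: (λq. (let x = q in q)) :: AP], D=∅>
2. <S=∅, E=∅, C=[-1 :: (λv. ((λp. v) 2)) :: AP :: (λq. (let x = q in q)) :: AP], D=∅>
3. <S=[-1], E=∅, C=[(λv. ((λp. v) 2)) :: AP :: (λq. (let x = q in q)) :: AP], D=∅>
4. <S=[clo(λv. ((λp. v) 2), ∅) :: -1], E=∅, C=[AP :: (λq. (let x = q in q)) :: AP], D=∅>
5. <S=∅, E={v↦-1}, C=[((λp. v) 2)], D=[(∅, ∅, [(λq. (let x = q in q)) :: AP])]>
6. <S=∅, E={v↦-1}, C=[2 :: (λp. v) :: AP], D=[(∅, ∅, [(λq. (let x = q in q)) :: AP])]>
7. <S=[2], E={v↦-1}, C=[(λp. v) :: AP], D=[(∅, ∅, [(λq. (let x = q in q)) :: AP])]>
8. <S=[clo(λp. v, {v↦-1}) :: 2], E={v↦-1}, C=[AP], D=[(∅, ∅, [(λq. (let x = q in q)) :: AP])]>
9. <S=∅, E={p↦2, v↦-1}, C=[v], D=[(∅, {v↦-1}, ∅) :: (∅, ∅, [(λq. (let x = q in q)) :: AP])]>
10. <S=[-1], E={p↦2, v↦-1}, C=∅, D=[(∅, {v↦-1}, ∅) :: (∅, ∅, [(λq. (let x = q in q)) :: AP])]>
11. <S=[-1], E={v↦-1}, C=∅, D=[(∅, ∅, [(λq. (let x = q in q)) :: AP])]>
12. <S=[-1], E=∅, C=[(λq. (let x = q in q)) :: AP], D=∅>
13. <S=[clo(λq. (let x = q in q), ∅) :: -1], E=∅, C=[AP], D=∅>
14. <S=∅, E={q↦-1}, C=[(let x = q in q)], D=[(∅, ∅, ∅)]>
15. <S=∅, E={q↦-1}, C=[q :: (λx. q) :: AP], D=[(∅, ∅, ∅)]>
16. <S=[-1], E={q↦-1}, C=[(λx. q) :: AP], D=[(∅, ∅, ∅)]>
17. <S=[clo(λx. q, {q↦-1}) :: -1], E={q↦-1}, C=[AP], D=[(∅, ∅, ∅)]>
18. <S=∅, E={x↦-1, q↦-1}, C=[q], D=[(∅, {q↦-1}, ∅) :: (∅, ∅, ∅)]>
19. <S=[-1], E={x↦-1, q↦-1}, C=∅, D=[(∅, {q↦-1}, ∅) :: (∅, ∅, ∅)]>
20. <S=[-1], E={q↦-1}, C=∅, D=[(∅, ∅, ∅)]>
21. <S=[-1], E=∅, C=∅, D=∅>
→ final value -1

Answer: -1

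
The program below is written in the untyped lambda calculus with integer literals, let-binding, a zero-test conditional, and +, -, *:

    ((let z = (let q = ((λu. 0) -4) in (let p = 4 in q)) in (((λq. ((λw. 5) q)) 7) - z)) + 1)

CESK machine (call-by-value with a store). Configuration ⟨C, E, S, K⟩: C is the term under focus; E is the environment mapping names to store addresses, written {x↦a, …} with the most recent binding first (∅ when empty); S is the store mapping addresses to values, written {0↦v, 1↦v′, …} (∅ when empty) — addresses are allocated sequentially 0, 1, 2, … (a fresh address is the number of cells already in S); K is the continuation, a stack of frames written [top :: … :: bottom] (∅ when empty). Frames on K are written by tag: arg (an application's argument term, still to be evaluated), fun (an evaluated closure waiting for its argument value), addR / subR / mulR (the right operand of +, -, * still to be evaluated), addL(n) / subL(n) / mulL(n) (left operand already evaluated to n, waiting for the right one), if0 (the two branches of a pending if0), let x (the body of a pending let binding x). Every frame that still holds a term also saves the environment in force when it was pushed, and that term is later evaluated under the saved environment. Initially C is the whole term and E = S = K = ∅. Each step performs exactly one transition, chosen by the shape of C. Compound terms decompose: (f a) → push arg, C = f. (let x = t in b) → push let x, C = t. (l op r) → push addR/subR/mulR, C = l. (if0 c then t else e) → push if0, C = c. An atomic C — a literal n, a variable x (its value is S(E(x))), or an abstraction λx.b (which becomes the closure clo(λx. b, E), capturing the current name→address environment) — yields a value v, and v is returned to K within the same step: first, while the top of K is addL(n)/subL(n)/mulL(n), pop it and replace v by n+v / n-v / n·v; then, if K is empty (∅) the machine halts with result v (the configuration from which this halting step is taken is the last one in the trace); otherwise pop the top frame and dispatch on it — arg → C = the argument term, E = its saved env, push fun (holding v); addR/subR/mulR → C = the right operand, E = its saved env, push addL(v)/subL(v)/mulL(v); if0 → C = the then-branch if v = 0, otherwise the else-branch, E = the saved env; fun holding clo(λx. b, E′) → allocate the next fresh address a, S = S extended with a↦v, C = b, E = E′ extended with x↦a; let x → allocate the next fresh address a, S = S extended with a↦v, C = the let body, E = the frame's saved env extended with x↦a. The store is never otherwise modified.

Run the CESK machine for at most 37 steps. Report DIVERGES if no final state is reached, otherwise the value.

t=0: [C=((let z = (let q = ((λu. 0) -4) in (let p = 4 in q)) in (((λq. ((λw. 5) q)) 7) - z)) + 1) | E=∅ | S=∅ | K=∅]
t=1: [C=(let z = (let q = ((λu. 0) -4) in (let p = 4 in q)) in (((λq. ((λw. 5) q)) 7) - z)) | E=∅ | S=∅ | K=[addR]]
t=2: [C=(let q = ((λu. 0) -4) in (let p = 4 in q)) | E=∅ | S=∅ | K=[let z :: addR]]
t=3: [C=((λu. 0) -4) | E=∅ | S=∅ | K=[let q :: let z :: addR]]
t=4: [C=(λu. 0) | E=∅ | S=∅ | K=[arg :: let q :: let z :: addR]]
t=5: [C=-4 | E=∅ | S=∅ | K=[fun :: let q :: let z :: addR]]
t=6: [C=0 | E={u↦0} | S={0↦-4} | K=[let q :: let z :: addR]]
t=7: [C=(let p = 4 in q) | E={q↦1} | S={0↦-4, 1↦0} | K=[let z :: addR]]
t=8: [C=4 | E={q↦1} | S={0↦-4, 1↦0} | K=[let p :: let z :: addR]]
t=9: [C=q | E={p↦2, q↦1} | S={0↦-4, 1↦0, 2↦4} | K=[let z :: addR]]
t=10: [C=(((λq. ((λw. 5) q)) 7) - z) | E={z↦3} | S={0↦-4, 1↦0, 2↦4, 3↦0} | K=[addR]]
t=11: [C=((λq. ((λw. 5) q)) 7) | E={z↦3} | S={0↦-4, 1↦0, 2↦4, 3↦0} | K=[subR :: addR]]
t=12: [C=(λq. ((λw. 5) q)) | E={z↦3} | S={0↦-4, 1↦0, 2↦4, 3↦0} | K=[arg :: subR :: addR]]
t=13: [C=7 | E={z↦3} | S={0↦-4, 1↦0, 2↦4, 3↦0} | K=[fun :: subR :: addR]]
t=14: [C=((λw. 5) q) | E={q↦4, z↦3} | S={0↦-4, 1↦0, 2↦4, 3↦0, 4↦7} | K=[subR :: addR]]
t=15: [C=(λw. 5) | E={q↦4, z↦3} | S={0↦-4, 1↦0, 2↦4, 3↦0, 4↦7} | K=[arg :: subR :: addR]]
t=16: [C=q | E={q↦4, z↦3} | S={0↦-4, 1↦0, 2↦4, 3↦0, 4↦7} | K=[fun :: subR :: addR]]
t=17: [C=5 | E={w↦5, q↦4, z↦3} | S={0↦-4, 1↦0, 2↦4, 3↦0, 4↦7, 5↦7} | K=[subR :: addR]]
t=18: [C=z | E={z↦3} | S={0↦-4, 1↦0, 2↦4, 3↦0, 4↦7, 5↦7} | K=[subL(5) :: addR]]
t=19: [C=1 | E=∅ | S={0↦-4, 1↦0, 2↦4, 3↦0, 4↦7, 5↦7} | K=[addL(5)]]
→ final value 6

Answer: 6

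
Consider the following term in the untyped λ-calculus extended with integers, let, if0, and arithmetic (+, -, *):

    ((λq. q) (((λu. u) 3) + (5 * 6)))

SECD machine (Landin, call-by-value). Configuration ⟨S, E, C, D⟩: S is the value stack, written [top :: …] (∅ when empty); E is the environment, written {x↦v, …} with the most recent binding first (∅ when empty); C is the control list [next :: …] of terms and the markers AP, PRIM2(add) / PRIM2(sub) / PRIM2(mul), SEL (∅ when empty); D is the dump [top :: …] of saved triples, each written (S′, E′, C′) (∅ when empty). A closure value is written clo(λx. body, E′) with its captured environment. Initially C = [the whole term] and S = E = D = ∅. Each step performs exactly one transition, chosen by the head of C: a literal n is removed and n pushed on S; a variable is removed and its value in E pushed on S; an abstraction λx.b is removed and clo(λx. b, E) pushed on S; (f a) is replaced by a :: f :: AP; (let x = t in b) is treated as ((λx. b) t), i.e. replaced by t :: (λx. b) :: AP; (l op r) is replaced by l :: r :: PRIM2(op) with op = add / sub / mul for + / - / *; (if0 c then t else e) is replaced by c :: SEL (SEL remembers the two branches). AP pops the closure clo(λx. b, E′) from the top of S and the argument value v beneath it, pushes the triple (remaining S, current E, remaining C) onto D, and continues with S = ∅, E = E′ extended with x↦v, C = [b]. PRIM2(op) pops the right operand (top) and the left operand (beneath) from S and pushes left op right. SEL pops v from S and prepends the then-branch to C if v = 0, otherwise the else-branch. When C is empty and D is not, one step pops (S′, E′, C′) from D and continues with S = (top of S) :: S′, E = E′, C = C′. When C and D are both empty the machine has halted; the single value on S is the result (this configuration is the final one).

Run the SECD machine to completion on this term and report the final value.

Answer: 33

Machine steps:
0. ⟨S=∅; E=∅; C=[((λq. q) (((λu. u) 3) + (5 * 6)))]; D=∅⟩
1. ⟨S=∅; E=∅; C=[(((λu. u) 3) + (5 * 6)) :: (λq. q) :: AP]; D=∅⟩
2. ⟨S=∅; E=∅; C=[((λu. u) 3) :: (5 * 6) :: PRIM2(add) :: (λq. q) :: AP]; D=∅⟩
3. ⟨S=∅; E=∅; C=[3 :: (λu. u) :: AP :: (5 * 6) :: PRIM2(add) :: (λq. q) :: AP]; D=∅⟩
4. ⟨S=[3]; E=∅; C=[(λu. u) :: AP :: (5 * 6) :: PRIM2(add) :: (λq. q) :: AP]; D=∅⟩
5. ⟨S=[clo(λu. u, ∅) :: 3]; E=∅; C=[AP :: (5 * 6) :: PRIM2(add) :: (λq. q) :: AP]; D=∅⟩
6. ⟨S=∅; E={u↦3}; C=[u]; D=[(∅, ∅, [(5 * 6) :: PRIM2(add) :: (λq. q) :: AP])]⟩
7. ⟨S=[3]; E={u↦3}; C=∅; D=[(∅, ∅, [(5 * 6) :: PRIM2(add) :: (λq. q) :: AP])]⟩
8. ⟨S=[3]; E=∅; C=[(5 * 6) :: PRIM2(add) :: (λq. q) :: AP]; D=∅⟩
9. ⟨S=[3]; E=∅; C=[5 :: 6 :: PRIM2(mul) :: PRIM2(add) :: (λq. q) :: AP]; D=∅⟩
10. ⟨S=[5 :: 3]; E=∅; C=[6 :: PRIM2(mul) :: PRIM2(add) :: (λq. q) :: AP]; D=∅⟩
11. ⟨S=[6 :: 5 :: 3]; E=∅; C=[PRIM2(mul) :: PRIM2(add) :: (λq. q) :: AP]; D=∅⟩
12. ⟨S=[30 :: 3]; E=∅; C=[PRIM2(add) :: (λq. q) :: AP]; D=∅⟩
13. ⟨S=[33]; E=∅; C=[(λq. q) :: AP]; D=∅⟩
14. ⟨S=[clo(λq. q, ∅) :: 33]; E=∅; C=[AP]; D=∅⟩
15. ⟨S=∅; E={q↦33}; C=[q]; D=[(∅, ∅, ∅)]⟩
16. ⟨S=[33]; E={q↦33}; C=∅; D=[(∅, ∅, ∅)]⟩
17. ⟨S=[33]; E=∅; C=∅; D=∅⟩
→ final value 33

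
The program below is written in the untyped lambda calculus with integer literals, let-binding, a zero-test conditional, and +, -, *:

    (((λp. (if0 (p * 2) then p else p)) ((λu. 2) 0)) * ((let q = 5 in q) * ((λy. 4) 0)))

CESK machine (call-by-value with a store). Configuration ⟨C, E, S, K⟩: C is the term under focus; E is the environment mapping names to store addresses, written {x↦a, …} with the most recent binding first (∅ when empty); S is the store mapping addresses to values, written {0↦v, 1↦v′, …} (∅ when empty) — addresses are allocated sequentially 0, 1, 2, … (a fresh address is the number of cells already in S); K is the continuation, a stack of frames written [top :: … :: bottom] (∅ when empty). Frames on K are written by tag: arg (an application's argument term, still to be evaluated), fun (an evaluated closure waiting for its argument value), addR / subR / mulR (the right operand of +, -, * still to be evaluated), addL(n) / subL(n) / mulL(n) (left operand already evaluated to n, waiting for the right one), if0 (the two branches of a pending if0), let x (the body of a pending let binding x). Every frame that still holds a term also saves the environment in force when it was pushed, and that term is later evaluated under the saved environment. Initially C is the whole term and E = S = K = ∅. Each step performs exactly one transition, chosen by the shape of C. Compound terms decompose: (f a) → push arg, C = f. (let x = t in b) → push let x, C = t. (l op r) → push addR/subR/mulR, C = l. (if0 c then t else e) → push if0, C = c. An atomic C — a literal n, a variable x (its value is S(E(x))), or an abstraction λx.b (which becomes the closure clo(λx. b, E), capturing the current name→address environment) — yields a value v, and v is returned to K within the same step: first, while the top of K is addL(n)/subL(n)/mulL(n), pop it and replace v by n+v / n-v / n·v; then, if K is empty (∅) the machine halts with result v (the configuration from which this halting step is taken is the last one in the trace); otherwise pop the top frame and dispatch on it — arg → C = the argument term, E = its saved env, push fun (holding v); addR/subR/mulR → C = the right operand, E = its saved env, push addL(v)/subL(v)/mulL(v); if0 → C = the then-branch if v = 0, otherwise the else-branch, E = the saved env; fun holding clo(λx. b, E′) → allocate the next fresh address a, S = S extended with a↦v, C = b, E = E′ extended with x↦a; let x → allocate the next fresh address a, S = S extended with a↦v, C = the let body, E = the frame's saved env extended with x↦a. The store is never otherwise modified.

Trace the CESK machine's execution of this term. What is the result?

Answer: 40

Execution trace:
t=0: <C=(((λp. (if0 (p * 2) then p else p)) ((λu. 2) 0)) * ((let q = 5 in q) * ((λy. 4) 0))), E=∅, S=∅, K=∅>
t=1: <C=((λp. (if0 (p * 2) then p else p)) ((λu. 2) 0)), E=∅, S=∅, K=[mulR]>
t=2: <C=(λp. (if0 (p * 2) then p else p)), E=∅, S=∅, K=[arg :: mulR]>
t=3: <C=((λu. 2) 0), E=∅, S=∅, K=[fun :: mulR]>
t=4: <C=(λu. 2), E=∅, S=∅, K=[arg :: fun :: mulR]>
t=5: <C=0, E=∅, S=∅, K=[fun :: fun :: mulR]>
t=6: <C=2, E={u↦0}, S={0↦0}, K=[fun :: mulR]>
t=7: <C=(if0 (p * 2) then p else p), E={p↦1}, S={0↦0, 1↦2}, K=[mulR]>
t=8: <C=(p * 2), E={p↦1}, S={0↦0, 1↦2}, K=[if0 :: mulR]>
t=9: <C=p, E={p↦1}, S={0↦0, 1↦2}, K=[mulR :: if0 :: mulR]>
t=10: <C=2, E={p↦1}, S={0↦0, 1↦2}, K=[mulL(2) :: if0 :: mulR]>
t=11: <C=p, E={p↦1}, S={0↦0, 1↦2}, K=[mulR]>
t=12: <C=((let q = 5 in q) * ((λy. 4) 0)), E=∅, S={0↦0, 1↦2}, K=[mulL(2)]>
t=13: <C=(let q = 5 in q), E=∅, S={0↦0, 1↦2}, K=[mulR :: mulL(2)]>
t=14: <C=5, E=∅, S={0↦0, 1↦2}, K=[let q :: mulR :: mulL(2)]>
t=15: <C=q, E={q↦2}, S={0↦0, 1↦2, 2↦5}, K=[mulR :: mulL(2)]>
t=16: <C=((λy. 4) 0), E=∅, S={0↦0, 1↦2, 2↦5}, K=[mulL(5) :: mulL(2)]>
t=17: <C=(λy. 4), E=∅, S={0↦0, 1↦2, 2↦5}, K=[arg :: mulL(5) :: mulL(2)]>
t=18: <C=0, E=∅, S={0↦0, 1↦2, 2↦5}, K=[fun :: mulL(5) :: mulL(2)]>
t=19: <C=4, E={y↦3}, S={0↦0, 1↦2, 2↦5, 3↦0}, K=[mulL(5) :: mulL(2)]>
→ final value 40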